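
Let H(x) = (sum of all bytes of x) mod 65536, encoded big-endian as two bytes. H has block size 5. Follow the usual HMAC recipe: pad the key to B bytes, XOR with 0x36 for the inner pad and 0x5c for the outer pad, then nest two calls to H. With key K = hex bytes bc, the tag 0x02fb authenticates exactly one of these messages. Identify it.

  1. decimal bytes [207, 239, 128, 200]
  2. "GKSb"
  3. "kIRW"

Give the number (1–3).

Key hex bytes bc is 1 byte ≤ B = 5; zero-pad to 5 bytes: K' = bc 00 00 00 00.
K' ⊕ ipad = 8a 36 36 36 36; K' ⊕ opad = e0 5c 5c 5c 5c.
m1: inner = H(8a 36 36 36 36 cf ef 80 c8) = 04 68; tag = H(e0 5c 5c 5c 5c 04 68) = 02bc
m2: inner = H(8a 36 36 36 36 47 4b 53 62) = 02 a9; tag = H(e0 5c 5c 5c 5c 02 a9) = 02fb ← matches
m3: inner = H(8a 36 36 36 36 6b 49 52 57) = 02 bf; tag = H(e0 5c 5c 5c 5c 02 bf) = 0311

2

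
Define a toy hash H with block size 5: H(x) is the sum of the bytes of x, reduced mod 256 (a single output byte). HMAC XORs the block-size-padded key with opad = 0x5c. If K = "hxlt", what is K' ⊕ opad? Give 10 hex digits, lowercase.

Key "hxlt" = 68 78 6c 74 is 4 bytes ≤ B = 5; zero-pad to 5 bytes: K' = 68 78 6c 74 00.
XOR each byte with 0x5c: 68⊕5c=34, 78⊕5c=24, 6c⊕5c=30, 74⊕5c=28, 00⊕5c=5c.

342430285c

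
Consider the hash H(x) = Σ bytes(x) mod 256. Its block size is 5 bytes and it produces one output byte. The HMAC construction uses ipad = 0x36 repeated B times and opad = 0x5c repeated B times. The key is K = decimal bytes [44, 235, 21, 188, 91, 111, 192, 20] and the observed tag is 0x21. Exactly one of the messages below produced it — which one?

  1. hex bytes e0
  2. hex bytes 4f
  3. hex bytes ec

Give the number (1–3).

2

Key decimal bytes [44, 235, 21, 188, 91, 111, 192, 20] = 2c eb 15 bc 5b 6f c0 14 is 8 bytes > B = 5, so hash it first: H(key) = 86, then zero-pad to 5 bytes: K' = 86 00 00 00 00.
K' ⊕ ipad = b0 36 36 36 36; K' ⊕ opad = da 5c 5c 5c 5c.
m1: inner = H(b0 36 36 36 36 e0) = 68; tag = H(da 5c 5c 5c 5c 68) = b2
m2: inner = H(b0 36 36 36 36 4f) = d7; tag = H(da 5c 5c 5c 5c d7) = 21 ← matches
m3: inner = H(b0 36 36 36 36 ec) = 74; tag = H(da 5c 5c 5c 5c 74) = be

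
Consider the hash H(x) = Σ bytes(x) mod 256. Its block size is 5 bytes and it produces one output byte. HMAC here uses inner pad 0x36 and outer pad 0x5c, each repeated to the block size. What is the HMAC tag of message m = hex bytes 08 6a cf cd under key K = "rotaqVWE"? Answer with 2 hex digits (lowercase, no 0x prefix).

Key "rotaqVWE" = 72 6f 74 61 71 56 57 45 is 8 bytes > B = 5, so hash it first: H(key) = 19, then zero-pad to 5 bytes: K' = 19 00 00 00 00.
K' ⊕ ipad = 2f 36 36 36 36.  K' ⊕ opad = 45 5c 5c 5c 5c.
Inner input = (K'⊕ipad) ∥ m = 2f 36 36 36 36 ∥ 08 6a cf cd.
Inner hash: sum = 47+54+54+54+54+8+106+207+205 = 789; mod 256 = 21 → 15.
Outer input = (K'⊕opad) ∥ inner = 45 5c 5c 5c 5c ∥ 15.
Outer hash (tag): sum = 69+92+92+92+92+21 = 458; mod 256 = 202 → ca.

ca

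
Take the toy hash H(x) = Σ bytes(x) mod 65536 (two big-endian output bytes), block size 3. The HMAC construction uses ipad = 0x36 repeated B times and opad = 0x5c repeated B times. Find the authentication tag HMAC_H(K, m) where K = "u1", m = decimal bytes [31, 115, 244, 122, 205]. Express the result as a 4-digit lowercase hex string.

0142

Key "u1" = 75 31 is 2 bytes ≤ B = 3; zero-pad to 3 bytes: K' = 75 31 00.
K' ⊕ ipad = 43 07 36.  K' ⊕ opad = 29 6d 5c.
Inner input = (K'⊕ipad) ∥ m = 43 07 36 ∥ 1f 73 f4 7a cd.
Inner hash: sum = 67+7+54+31+115+244+122+205 = 845 → 03 4d.
Outer input = (K'⊕opad) ∥ inner = 29 6d 5c ∥ 03 4d.
Outer hash (tag): sum = 41+109+92+3+77 = 322 → 01 42.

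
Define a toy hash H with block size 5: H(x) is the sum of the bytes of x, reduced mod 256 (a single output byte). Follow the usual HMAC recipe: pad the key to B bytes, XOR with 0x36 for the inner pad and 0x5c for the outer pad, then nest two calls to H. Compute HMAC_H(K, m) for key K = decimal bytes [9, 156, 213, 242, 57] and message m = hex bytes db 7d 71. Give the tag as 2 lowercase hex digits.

Key decimal bytes [9, 156, 213, 242, 57] = 09 9c d5 f2 39 is exactly B = 5 bytes: K' = 09 9c d5 f2 39.
K' ⊕ ipad = 3f aa e3 c4 0f.  K' ⊕ opad = 55 c0 89 ae 65.
Inner input = (K'⊕ipad) ∥ m = 3f aa e3 c4 0f ∥ db 7d 71.
Inner hash: sum = 63+170+227+196+15+219+125+113 = 1128; mod 256 = 104 → 68.
Outer input = (K'⊕opad) ∥ inner = 55 c0 89 ae 65 ∥ 68.
Outer hash (tag): sum = 85+192+137+174+101+104 = 793; mod 256 = 25 → 19.

19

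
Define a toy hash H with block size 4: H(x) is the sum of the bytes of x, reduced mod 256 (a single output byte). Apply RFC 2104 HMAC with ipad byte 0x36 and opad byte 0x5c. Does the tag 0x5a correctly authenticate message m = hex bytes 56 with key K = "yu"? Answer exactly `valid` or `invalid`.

valid

Key "yu" = 79 75 is 2 bytes ≤ B = 4; zero-pad to 4 bytes: K' = 79 75 00 00.
K' ⊕ ipad = 4f 43 36 36; K' ⊕ opad = 25 29 5c 5c.
Inner hash: sum = 79+67+54+54+86 = 340; mod 256 = 84 → 54.
Outer hash (recomputed tag): sum = 37+41+92+92+84 = 346; mod 256 = 90 → 5a.
Recomputed tag = 5a; claimed = 5a → match.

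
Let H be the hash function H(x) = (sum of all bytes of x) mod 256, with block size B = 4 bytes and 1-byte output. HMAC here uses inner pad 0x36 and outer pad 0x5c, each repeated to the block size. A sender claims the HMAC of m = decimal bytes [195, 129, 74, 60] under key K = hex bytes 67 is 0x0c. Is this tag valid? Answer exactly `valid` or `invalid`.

valid

Key hex bytes 67 is 1 byte ≤ B = 4; zero-pad to 4 bytes: K' = 67 00 00 00.
K' ⊕ ipad = 51 36 36 36; K' ⊕ opad = 3b 5c 5c 5c.
Inner hash: sum = 81+54+54+54+195+129+74+60 = 701; mod 256 = 189 → bd.
Outer hash (recomputed tag): sum = 59+92+92+92+189 = 524; mod 256 = 12 → 0c.
Recomputed tag = 0c; claimed = 0c → match.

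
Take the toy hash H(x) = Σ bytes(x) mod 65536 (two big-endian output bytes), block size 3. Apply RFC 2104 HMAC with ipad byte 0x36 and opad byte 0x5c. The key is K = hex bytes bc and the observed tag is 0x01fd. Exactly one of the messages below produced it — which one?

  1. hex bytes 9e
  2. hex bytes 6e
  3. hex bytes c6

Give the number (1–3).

Key hex bytes bc is 1 byte ≤ B = 3; zero-pad to 3 bytes: K' = bc 00 00.
K' ⊕ ipad = 8a 36 36; K' ⊕ opad = e0 5c 5c.
m1: inner = H(8a 36 36 9e) = 01 94; tag = H(e0 5c 5c 01 94) = 022d
m2: inner = H(8a 36 36 6e) = 01 64; tag = H(e0 5c 5c 01 64) = 01fd ← matches
m3: inner = H(8a 36 36 c6) = 01 bc; tag = H(e0 5c 5c 01 bc) = 0255

2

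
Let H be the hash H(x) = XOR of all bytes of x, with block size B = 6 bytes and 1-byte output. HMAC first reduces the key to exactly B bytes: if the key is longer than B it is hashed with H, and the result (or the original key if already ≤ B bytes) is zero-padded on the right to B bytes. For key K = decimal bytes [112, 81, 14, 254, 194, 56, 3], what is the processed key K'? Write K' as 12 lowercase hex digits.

|K| = 7 > B = 6, so first hash the key.
H(K): XOR 70⊕51⊕0e⊕fe⊕c2⊕38⊕03 = 28.
Zero-pad H(K) = 28 to 6 bytes: K' = 28 00 00 00 00 00.

280000000000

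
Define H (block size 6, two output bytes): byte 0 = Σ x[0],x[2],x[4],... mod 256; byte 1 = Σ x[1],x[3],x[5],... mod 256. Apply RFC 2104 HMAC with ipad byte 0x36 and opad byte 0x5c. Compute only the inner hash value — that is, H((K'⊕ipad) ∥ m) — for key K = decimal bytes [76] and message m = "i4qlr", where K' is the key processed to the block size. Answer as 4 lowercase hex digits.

3242

Key decimal bytes [76] = 4c is 1 byte ≤ B = 6; zero-pad to 6 bytes: K' = 4c 00 00 00 00 00.
K' ⊕ ipad = 7a 36 36 36 36 36.
Inner input = 7a 36 36 36 36 36 ∥ 69 34 71 6c 72.
Inner hash: even-index sum = 562 mod 256 = 50; odd-index sum = 322 mod 256 = 66 → 32 42.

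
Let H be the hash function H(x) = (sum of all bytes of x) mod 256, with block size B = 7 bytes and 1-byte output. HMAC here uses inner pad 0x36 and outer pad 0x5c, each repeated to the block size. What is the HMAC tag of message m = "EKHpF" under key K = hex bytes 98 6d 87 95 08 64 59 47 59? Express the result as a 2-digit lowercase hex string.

84

Key hex bytes 98 6d 87 95 08 64 59 47 59 is 9 bytes > B = 7, so hash it first: H(key) = 86, then zero-pad to 7 bytes: K' = 86 00 00 00 00 00 00.
K' ⊕ ipad = b0 36 36 36 36 36 36.  K' ⊕ opad = da 5c 5c 5c 5c 5c 5c.
Inner input = (K'⊕ipad) ∥ m = b0 36 36 36 36 36 36 ∥ 45 4b 48 70 46.
Inner hash: sum = 176+54+54+54+54+54+54+69+75+72+112+70 = 898; mod 256 = 130 → 82.
Outer input = (K'⊕opad) ∥ inner = da 5c 5c 5c 5c 5c 5c ∥ 82.
Outer hash (tag): sum = 218+92+92+92+92+92+92+130 = 900; mod 256 = 132 → 84.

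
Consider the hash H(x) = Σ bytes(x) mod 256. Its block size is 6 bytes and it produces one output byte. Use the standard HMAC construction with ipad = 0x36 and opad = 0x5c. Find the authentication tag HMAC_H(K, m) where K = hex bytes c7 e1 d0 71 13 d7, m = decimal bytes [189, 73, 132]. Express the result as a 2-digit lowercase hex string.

Key hex bytes c7 e1 d0 71 13 d7 is exactly B = 6 bytes: K' = c7 e1 d0 71 13 d7.
K' ⊕ ipad = f1 d7 e6 47 25 e1.  K' ⊕ opad = 9b bd 8c 2d 4f 8b.
Inner input = (K'⊕ipad) ∥ m = f1 d7 e6 47 25 e1 ∥ bd 49 84.
Inner hash: sum = 241+215+230+71+37+225+189+73+132 = 1413; mod 256 = 133 → 85.
Outer input = (K'⊕opad) ∥ inner = 9b bd 8c 2d 4f 8b ∥ 85.
Outer hash (tag): sum = 155+189+140+45+79+139+133 = 880; mod 256 = 112 → 70.

70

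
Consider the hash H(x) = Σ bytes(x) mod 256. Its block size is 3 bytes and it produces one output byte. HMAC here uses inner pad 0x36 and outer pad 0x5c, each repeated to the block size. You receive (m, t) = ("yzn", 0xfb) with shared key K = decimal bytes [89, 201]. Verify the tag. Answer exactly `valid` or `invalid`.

valid

Key decimal bytes [89, 201] = 59 c9 is 2 bytes ≤ B = 3; zero-pad to 3 bytes: K' = 59 c9 00.
K' ⊕ ipad = 6f ff 36; K' ⊕ opad = 05 95 5c.
Inner hash: sum = 111+255+54+121+122+110 = 773; mod 256 = 5 → 05.
Outer hash (recomputed tag): sum = 5+149+92+5 = 251 → fb.
Recomputed tag = fb; claimed = fb → match.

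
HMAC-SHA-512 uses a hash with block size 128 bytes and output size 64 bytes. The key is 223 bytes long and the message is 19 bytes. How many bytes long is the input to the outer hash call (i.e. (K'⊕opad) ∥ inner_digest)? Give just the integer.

192

Key is 223 > 128 bytes, so it is hashed to 64 bytes then zero-padded to 128: |K'| = 128.
Outer input = (K'⊕opad) ∥ H(inner) → 128 + 64 = 192 bytes.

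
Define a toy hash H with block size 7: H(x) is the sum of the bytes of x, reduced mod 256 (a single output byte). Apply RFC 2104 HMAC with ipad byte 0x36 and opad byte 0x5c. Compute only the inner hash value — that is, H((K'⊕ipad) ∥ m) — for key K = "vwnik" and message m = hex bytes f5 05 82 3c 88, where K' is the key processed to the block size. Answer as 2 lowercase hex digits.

41

Key "vwnik" = 76 77 6e 69 6b is 5 bytes ≤ B = 7; zero-pad to 7 bytes: K' = 76 77 6e 69 6b 00 00.
K' ⊕ ipad = 40 41 58 5f 5d 36 36.
Inner input = 40 41 58 5f 5d 36 36 ∥ f5 05 82 3c 88.
Inner hash: sum = 64+65+88+95+93+54+54+245+5+130+60+136 = 1089; mod 256 = 65 → 41.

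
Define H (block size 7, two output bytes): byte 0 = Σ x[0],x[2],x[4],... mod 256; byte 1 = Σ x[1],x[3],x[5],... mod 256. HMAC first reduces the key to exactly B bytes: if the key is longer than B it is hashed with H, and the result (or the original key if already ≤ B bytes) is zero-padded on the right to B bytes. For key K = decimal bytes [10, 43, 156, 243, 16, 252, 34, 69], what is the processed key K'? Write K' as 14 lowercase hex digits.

d85f0000000000

|K| = 8 > B = 7, so first hash the key.
H(K): even-index sum = 216 mod 256 = 216; odd-index sum = 607 mod 256 = 95 → d8 5f.
Zero-pad H(K) = d8 5f to 7 bytes: K' = d8 5f 00 00 00 00 00.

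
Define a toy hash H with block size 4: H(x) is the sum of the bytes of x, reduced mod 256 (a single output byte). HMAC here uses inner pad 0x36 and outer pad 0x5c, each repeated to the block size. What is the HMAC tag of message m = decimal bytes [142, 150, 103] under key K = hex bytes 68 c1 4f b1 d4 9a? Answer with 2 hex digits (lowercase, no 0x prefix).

ad

Key hex bytes 68 c1 4f b1 d4 9a is 6 bytes > B = 4, so hash it first: H(key) = 97, then zero-pad to 4 bytes: K' = 97 00 00 00.
K' ⊕ ipad = a1 36 36 36.  K' ⊕ opad = cb 5c 5c 5c.
Inner input = (K'⊕ipad) ∥ m = a1 36 36 36 ∥ 8e 96 67.
Inner hash: sum = 161+54+54+54+142+150+103 = 718; mod 256 = 206 → ce.
Outer input = (K'⊕opad) ∥ inner = cb 5c 5c 5c ∥ ce.
Outer hash (tag): sum = 203+92+92+92+206 = 685; mod 256 = 173 → ad.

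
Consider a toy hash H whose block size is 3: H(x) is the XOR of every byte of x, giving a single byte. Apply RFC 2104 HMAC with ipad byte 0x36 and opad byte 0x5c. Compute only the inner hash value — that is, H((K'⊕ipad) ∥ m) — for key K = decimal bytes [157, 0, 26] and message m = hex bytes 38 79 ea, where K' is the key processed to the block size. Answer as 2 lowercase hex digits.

Key decimal bytes [157, 0, 26] = 9d 00 1a is exactly B = 3 bytes: K' = 9d 00 1a.
K' ⊕ ipad = ab 36 2c.
Inner input = ab 36 2c ∥ 38 79 ea.
Inner hash: XOR ab⊕36⊕2c⊕38⊕79⊕ea = 1a.

1a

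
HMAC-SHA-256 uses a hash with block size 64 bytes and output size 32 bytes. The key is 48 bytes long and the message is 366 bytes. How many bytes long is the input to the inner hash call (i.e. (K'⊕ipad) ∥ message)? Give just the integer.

430

Key is 48 ≤ 64 bytes, zero-padded: |K'| = 64.
Inner input = (K'⊕ipad) ∥ m → 64 + 366 = 430 bytes.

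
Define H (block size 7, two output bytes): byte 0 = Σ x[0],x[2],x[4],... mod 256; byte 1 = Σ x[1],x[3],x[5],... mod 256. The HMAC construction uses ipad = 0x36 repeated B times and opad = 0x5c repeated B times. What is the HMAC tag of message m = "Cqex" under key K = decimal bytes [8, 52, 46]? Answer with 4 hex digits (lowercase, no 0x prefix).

Key decimal bytes [8, 52, 46] = 08 34 2e is 3 bytes ≤ B = 7; zero-pad to 7 bytes: K' = 08 34 2e 00 00 00 00.
K' ⊕ ipad = 3e 02 18 36 36 36 36.  K' ⊕ opad = 54 68 72 5c 5c 5c 5c.
Inner input = (K'⊕ipad) ∥ m = 3e 02 18 36 36 36 36 ∥ 43 71 65 78.
Inner hash: even-index sum = 427 mod 256 = 171; odd-index sum = 278 mod 256 = 22 → ab 16.
Outer input = (K'⊕opad) ∥ inner = 54 68 72 5c 5c 5c 5c ∥ ab 16.
Outer hash (tag): even-index sum = 404 mod 256 = 148; odd-index sum = 459 mod 256 = 203 → 94 cb.

94cb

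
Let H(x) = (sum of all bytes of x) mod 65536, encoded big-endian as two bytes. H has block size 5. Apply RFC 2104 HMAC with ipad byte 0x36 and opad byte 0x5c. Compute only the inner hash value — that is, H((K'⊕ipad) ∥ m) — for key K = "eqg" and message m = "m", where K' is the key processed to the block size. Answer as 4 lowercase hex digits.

01c4

Key "eqg" = 65 71 67 is 3 bytes ≤ B = 5; zero-pad to 5 bytes: K' = 65 71 67 00 00.
K' ⊕ ipad = 53 47 51 36 36.
Inner input = 53 47 51 36 36 ∥ 6d.
Inner hash: sum = 83+71+81+54+54+109 = 452 → 01 c4.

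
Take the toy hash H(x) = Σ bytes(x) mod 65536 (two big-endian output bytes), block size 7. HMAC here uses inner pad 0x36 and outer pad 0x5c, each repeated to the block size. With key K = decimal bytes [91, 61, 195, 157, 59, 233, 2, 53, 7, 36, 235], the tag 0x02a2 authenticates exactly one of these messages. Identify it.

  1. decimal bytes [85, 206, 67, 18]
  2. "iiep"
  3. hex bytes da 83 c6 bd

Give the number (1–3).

2

Key decimal bytes [91, 61, 195, 157, 59, 233, 2, 53, 7, 36, 235] = 5b 3d c3 9d 3b e9 02 35 07 24 eb is 11 bytes > B = 7, so hash it first: H(key) = 04 69, then zero-pad to 7 bytes: K' = 04 69 00 00 00 00 00.
K' ⊕ ipad = 32 5f 36 36 36 36 36; K' ⊕ opad = 58 35 5c 5c 5c 5c 5c.
m1: inner = H(32 5f 36 36 36 36 36 55 ce 43 12) = 03 17; tag = H(58 35 5c 5c 5c 5c 5c 03 17) = 0273
m2: inner = H(32 5f 36 36 36 36 36 69 69 65 70) = 03 46; tag = H(58 35 5c 5c 5c 5c 5c 03 46) = 02a2 ← matches
m3: inner = H(32 5f 36 36 36 36 36 da 83 c6 bd) = 04 7f; tag = H(58 35 5c 5c 5c 5c 5c 04 7f) = 02dc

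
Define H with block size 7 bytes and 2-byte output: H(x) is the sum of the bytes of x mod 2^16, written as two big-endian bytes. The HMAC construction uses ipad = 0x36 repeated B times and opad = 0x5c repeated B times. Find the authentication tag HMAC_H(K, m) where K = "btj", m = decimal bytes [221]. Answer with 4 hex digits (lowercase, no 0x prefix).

02b5

Key "btj" = 62 74 6a is 3 bytes ≤ B = 7; zero-pad to 7 bytes: K' = 62 74 6a 00 00 00 00.
K' ⊕ ipad = 54 42 5c 36 36 36 36.  K' ⊕ opad = 3e 28 36 5c 5c 5c 5c.
Inner input = (K'⊕ipad) ∥ m = 54 42 5c 36 36 36 36 ∥ dd.
Inner hash: sum = 84+66+92+54+54+54+54+221 = 679 → 02 a7.
Outer input = (K'⊕opad) ∥ inner = 3e 28 36 5c 5c 5c 5c ∥ 02 a7.
Outer hash (tag): sum = 62+40+54+92+92+92+92+2+167 = 693 → 02 b5.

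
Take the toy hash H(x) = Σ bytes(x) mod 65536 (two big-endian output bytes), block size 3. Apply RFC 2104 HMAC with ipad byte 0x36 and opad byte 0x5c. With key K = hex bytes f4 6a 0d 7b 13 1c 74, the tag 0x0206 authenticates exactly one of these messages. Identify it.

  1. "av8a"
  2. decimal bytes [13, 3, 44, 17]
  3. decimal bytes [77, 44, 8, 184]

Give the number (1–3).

2

Key hex bytes f4 6a 0d 7b 13 1c 74 is 7 bytes > B = 3, so hash it first: H(key) = 02 89, then zero-pad to 3 bytes: K' = 02 89 00.
K' ⊕ ipad = 34 bf 36; K' ⊕ opad = 5e d5 5c.
m1: inner = H(34 bf 36 61 76 38 61) = 02 99; tag = H(5e d5 5c 02 99) = 022a
m2: inner = H(34 bf 36 0d 03 2c 11) = 01 76; tag = H(5e d5 5c 01 76) = 0206 ← matches
m3: inner = H(34 bf 36 4d 2c 08 b8) = 02 62; tag = H(5e d5 5c 02 62) = 01f3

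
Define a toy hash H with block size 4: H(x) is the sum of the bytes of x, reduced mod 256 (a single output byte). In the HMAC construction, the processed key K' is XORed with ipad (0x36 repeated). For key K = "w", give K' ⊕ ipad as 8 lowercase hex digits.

Key "w" = 77 is 1 byte ≤ B = 4; zero-pad to 4 bytes: K' = 77 00 00 00.
XOR each byte with 0x36: 77⊕36=41, 00⊕36=36, 00⊕36=36, 00⊕36=36.

41363636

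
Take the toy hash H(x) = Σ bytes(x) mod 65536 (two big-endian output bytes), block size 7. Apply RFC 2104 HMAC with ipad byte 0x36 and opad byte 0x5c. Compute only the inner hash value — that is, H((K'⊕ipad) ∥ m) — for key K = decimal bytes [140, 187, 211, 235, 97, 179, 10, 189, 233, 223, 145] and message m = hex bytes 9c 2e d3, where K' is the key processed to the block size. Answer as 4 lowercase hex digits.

02eb

Key decimal bytes [140, 187, 211, 235, 97, 179, 10, 189, 233, 223, 145] = 8c bb d3 eb 61 b3 0a bd e9 df 91 is 11 bytes > B = 7, so hash it first: H(key) = 07 39, then zero-pad to 7 bytes: K' = 07 39 00 00 00 00 00.
K' ⊕ ipad = 31 0f 36 36 36 36 36.
Inner input = 31 0f 36 36 36 36 36 ∥ 9c 2e d3.
Inner hash: sum = 49+15+54+54+54+54+54+156+46+211 = 747 → 02 eb.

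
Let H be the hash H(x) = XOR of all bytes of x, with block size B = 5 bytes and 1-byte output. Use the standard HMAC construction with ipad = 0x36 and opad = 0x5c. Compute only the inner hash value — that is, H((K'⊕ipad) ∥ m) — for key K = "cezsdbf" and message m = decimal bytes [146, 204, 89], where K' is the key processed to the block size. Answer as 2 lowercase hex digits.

5e

Key "cezsdbf" = 63 65 7a 73 64 62 66 is 7 bytes > B = 5, so hash it first: H(key) = 6f, then zero-pad to 5 bytes: K' = 6f 00 00 00 00.
K' ⊕ ipad = 59 36 36 36 36.
Inner input = 59 36 36 36 36 ∥ 92 cc 59.
Inner hash: XOR 59⊕36⊕36⊕36⊕36⊕92⊕cc⊕59 = 5e.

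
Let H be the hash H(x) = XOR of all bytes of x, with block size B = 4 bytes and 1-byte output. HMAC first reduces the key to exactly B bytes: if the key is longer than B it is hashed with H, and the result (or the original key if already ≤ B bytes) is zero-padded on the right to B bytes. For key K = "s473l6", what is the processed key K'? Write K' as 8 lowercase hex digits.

19000000

|K| = 6 > B = 4, so first hash the key.
H(K): XOR 73⊕34⊕37⊕33⊕6c⊕36 = 19.
Zero-pad H(K) = 19 to 4 bytes: K' = 19 00 00 00.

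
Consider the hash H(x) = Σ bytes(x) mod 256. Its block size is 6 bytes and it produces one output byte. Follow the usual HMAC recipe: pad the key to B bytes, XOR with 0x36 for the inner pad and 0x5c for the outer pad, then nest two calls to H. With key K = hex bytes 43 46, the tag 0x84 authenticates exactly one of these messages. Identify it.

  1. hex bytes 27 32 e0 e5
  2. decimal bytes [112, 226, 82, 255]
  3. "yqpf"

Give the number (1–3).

Key hex bytes 43 46 is 2 bytes ≤ B = 6; zero-pad to 6 bytes: K' = 43 46 00 00 00 00.
K' ⊕ ipad = 75 70 36 36 36 36; K' ⊕ opad = 1f 1a 5c 5c 5c 5c.
m1: inner = H(75 70 36 36 36 36 27 32 e0 e5) = db; tag = H(1f 1a 5c 5c 5c 5c db) = 84 ← matches
m2: inner = H(75 70 36 36 36 36 70 e2 52 ff) = 60; tag = H(1f 1a 5c 5c 5c 5c 60) = 09
m3: inner = H(75 70 36 36 36 36 79 71 70 66) = 7d; tag = H(1f 1a 5c 5c 5c 5c 7d) = 26

1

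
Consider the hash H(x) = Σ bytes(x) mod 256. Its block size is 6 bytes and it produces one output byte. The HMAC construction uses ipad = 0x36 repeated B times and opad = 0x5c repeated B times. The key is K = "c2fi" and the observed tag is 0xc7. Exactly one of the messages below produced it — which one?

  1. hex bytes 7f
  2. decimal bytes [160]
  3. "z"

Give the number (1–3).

Key "c2fi" = 63 32 66 69 is 4 bytes ≤ B = 6; zero-pad to 6 bytes: K' = 63 32 66 69 00 00.
K' ⊕ ipad = 55 04 50 5f 36 36; K' ⊕ opad = 3f 6e 3a 35 5c 5c.
m1: inner = H(55 04 50 5f 36 36 7f) = f3; tag = H(3f 6e 3a 35 5c 5c f3) = c7 ← matches
m2: inner = H(55 04 50 5f 36 36 a0) = 14; tag = H(3f 6e 3a 35 5c 5c 14) = e8
m3: inner = H(55 04 50 5f 36 36 7a) = ee; tag = H(3f 6e 3a 35 5c 5c ee) = c2

1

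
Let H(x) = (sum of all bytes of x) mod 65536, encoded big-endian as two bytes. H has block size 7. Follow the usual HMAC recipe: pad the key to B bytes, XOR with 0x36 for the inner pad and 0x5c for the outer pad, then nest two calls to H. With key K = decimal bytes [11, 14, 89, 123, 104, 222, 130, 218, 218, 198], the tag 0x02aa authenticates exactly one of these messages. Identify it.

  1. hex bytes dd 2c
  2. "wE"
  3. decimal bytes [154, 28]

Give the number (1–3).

3

Key decimal bytes [11, 14, 89, 123, 104, 222, 130, 218, 218, 198] = 0b 0e 59 7b 68 de 82 da da c6 is 10 bytes > B = 7, so hash it first: H(key) = 05 2f, then zero-pad to 7 bytes: K' = 05 2f 00 00 00 00 00.
K' ⊕ ipad = 33 19 36 36 36 36 36; K' ⊕ opad = 59 73 5c 5c 5c 5c 5c.
m1: inner = H(33 19 36 36 36 36 36 dd 2c) = 02 63; tag = H(59 73 5c 5c 5c 5c 5c 02 63) = 02fd
m2: inner = H(33 19 36 36 36 36 36 77 45) = 02 16; tag = H(59 73 5c 5c 5c 5c 5c 02 16) = 02b0
m3: inner = H(33 19 36 36 36 36 36 9a 1c) = 02 10; tag = H(59 73 5c 5c 5c 5c 5c 02 10) = 02aa ← matches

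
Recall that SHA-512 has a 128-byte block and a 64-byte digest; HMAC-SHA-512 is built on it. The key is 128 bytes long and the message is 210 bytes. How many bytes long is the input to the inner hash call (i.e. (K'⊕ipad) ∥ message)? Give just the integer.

338

Key is 128 ≤ 128 bytes, zero-padded: |K'| = 128.
Inner input = (K'⊕ipad) ∥ m → 128 + 210 = 338 bytes.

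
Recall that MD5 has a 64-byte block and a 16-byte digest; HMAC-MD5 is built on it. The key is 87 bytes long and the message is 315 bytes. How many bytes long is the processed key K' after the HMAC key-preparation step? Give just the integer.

64

Key is 87 > 64 bytes, so it is hashed to 16 bytes then zero-padded to 64: |K'| = 64.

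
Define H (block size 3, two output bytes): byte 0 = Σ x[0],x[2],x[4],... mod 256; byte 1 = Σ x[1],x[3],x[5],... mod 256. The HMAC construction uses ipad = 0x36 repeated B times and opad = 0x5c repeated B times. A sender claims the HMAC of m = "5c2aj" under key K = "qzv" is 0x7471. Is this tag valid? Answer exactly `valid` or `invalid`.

valid

Key "qzv" = 71 7a 76 is exactly B = 3 bytes: K' = 71 7a 76.
K' ⊕ ipad = 47 4c 40; K' ⊕ opad = 2d 26 2a.
Inner hash: even-index sum = 331 mod 256 = 75; odd-index sum = 285 mod 256 = 29 → 4b 1d.
Outer hash (recomputed tag): even-index sum = 116 mod 256 = 116; odd-index sum = 113 mod 256 = 113 → 74 71.
Recomputed tag = 7471; claimed = 7471 → match.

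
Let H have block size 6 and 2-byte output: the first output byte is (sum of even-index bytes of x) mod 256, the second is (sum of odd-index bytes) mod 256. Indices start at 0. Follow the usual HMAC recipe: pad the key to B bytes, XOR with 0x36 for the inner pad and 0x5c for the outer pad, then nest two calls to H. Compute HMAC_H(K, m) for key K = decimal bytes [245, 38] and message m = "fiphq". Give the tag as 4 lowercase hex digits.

d77f

Key decimal bytes [245, 38] = f5 26 is 2 bytes ≤ B = 6; zero-pad to 6 bytes: K' = f5 26 00 00 00 00.
K' ⊕ ipad = c3 10 36 36 36 36.  K' ⊕ opad = a9 7a 5c 5c 5c 5c.
Inner input = (K'⊕ipad) ∥ m = c3 10 36 36 36 36 ∥ 66 69 70 68 71.
Inner hash: even-index sum = 630 mod 256 = 118; odd-index sum = 333 mod 256 = 77 → 76 4d.
Outer input = (K'⊕opad) ∥ inner = a9 7a 5c 5c 5c 5c ∥ 76 4d.
Outer hash (tag): even-index sum = 471 mod 256 = 215; odd-index sum = 383 mod 256 = 127 → d7 7f.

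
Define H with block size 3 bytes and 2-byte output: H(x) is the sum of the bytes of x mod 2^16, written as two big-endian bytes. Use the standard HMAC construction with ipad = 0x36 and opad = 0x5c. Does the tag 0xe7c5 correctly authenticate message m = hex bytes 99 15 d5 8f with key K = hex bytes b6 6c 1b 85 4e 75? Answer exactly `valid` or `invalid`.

invalid

Key hex bytes b6 6c 1b 85 4e 75 is 6 bytes > B = 3, so hash it first: H(key) = 02 85, then zero-pad to 3 bytes: K' = 02 85 00.
K' ⊕ ipad = 34 b3 36; K' ⊕ opad = 5e d9 5c.
Inner hash: sum = 52+179+54+153+21+213+143 = 815 → 03 2f.
Outer hash (recomputed tag): sum = 94+217+92+3+47 = 453 → 01 c5.
Recomputed tag = 01c5; claimed = e7c5 → mismatch.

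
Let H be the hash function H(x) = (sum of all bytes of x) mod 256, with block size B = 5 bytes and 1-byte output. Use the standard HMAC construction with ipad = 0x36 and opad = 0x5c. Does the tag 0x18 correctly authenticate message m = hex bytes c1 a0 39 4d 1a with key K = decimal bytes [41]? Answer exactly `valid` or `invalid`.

Key decimal bytes [41] = 29 is 1 byte ≤ B = 5; zero-pad to 5 bytes: K' = 29 00 00 00 00.
K' ⊕ ipad = 1f 36 36 36 36; K' ⊕ opad = 75 5c 5c 5c 5c.
Inner hash: sum = 31+54+54+54+54+193+160+57+77+26 = 760; mod 256 = 248 → f8.
Outer hash (recomputed tag): sum = 117+92+92+92+92+248 = 733; mod 256 = 221 → dd.
Recomputed tag = dd; claimed = 18 → mismatch.

invalid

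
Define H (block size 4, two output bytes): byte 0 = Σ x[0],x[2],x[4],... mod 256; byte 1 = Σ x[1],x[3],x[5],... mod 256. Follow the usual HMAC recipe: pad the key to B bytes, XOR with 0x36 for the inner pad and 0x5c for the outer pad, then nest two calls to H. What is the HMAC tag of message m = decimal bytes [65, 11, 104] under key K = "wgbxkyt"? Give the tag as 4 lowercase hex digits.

Key "wgbxkyt" = 77 67 62 78 6b 79 74 is 7 bytes > B = 4, so hash it first: H(key) = b8 58, then zero-pad to 4 bytes: K' = b8 58 00 00.
K' ⊕ ipad = 8e 6e 36 36.  K' ⊕ opad = e4 04 5c 5c.
Inner input = (K'⊕ipad) ∥ m = 8e 6e 36 36 ∥ 41 0b 68.
Inner hash: even-index sum = 365 mod 256 = 109; odd-index sum = 175 mod 256 = 175 → 6d af.
Outer input = (K'⊕opad) ∥ inner = e4 04 5c 5c ∥ 6d af.
Outer hash (tag): even-index sum = 429 mod 256 = 173; odd-index sum = 271 mod 256 = 15 → ad 0f.

ad0f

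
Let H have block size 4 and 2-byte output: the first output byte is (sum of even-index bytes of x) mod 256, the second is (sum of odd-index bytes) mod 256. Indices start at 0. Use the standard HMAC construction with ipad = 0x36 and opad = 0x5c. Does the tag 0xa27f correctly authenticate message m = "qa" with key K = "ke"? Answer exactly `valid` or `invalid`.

Key "ke" = 6b 65 is 2 bytes ≤ B = 4; zero-pad to 4 bytes: K' = 6b 65 00 00.
K' ⊕ ipad = 5d 53 36 36; K' ⊕ opad = 37 39 5c 5c.
Inner hash: even-index sum = 260 mod 256 = 4; odd-index sum = 234 mod 256 = 234 → 04 ea.
Outer hash (recomputed tag): even-index sum = 151 mod 256 = 151; odd-index sum = 383 mod 256 = 127 → 97 7f.
Recomputed tag = 977f; claimed = a27f → mismatch.

invalid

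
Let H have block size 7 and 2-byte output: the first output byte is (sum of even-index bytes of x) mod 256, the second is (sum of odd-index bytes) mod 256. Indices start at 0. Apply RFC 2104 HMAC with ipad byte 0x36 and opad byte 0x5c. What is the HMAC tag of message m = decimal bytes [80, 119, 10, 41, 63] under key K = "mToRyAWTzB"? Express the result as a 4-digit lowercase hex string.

de2b

Key "mToRyAWTzB" = 6d 54 6f 52 79 41 57 54 7a 42 is 10 bytes > B = 7, so hash it first: H(key) = 26 7d, then zero-pad to 7 bytes: K' = 26 7d 00 00 00 00 00.
K' ⊕ ipad = 10 4b 36 36 36 36 36.  K' ⊕ opad = 7a 21 5c 5c 5c 5c 5c.
Inner input = (K'⊕ipad) ∥ m = 10 4b 36 36 36 36 36 ∥ 50 77 0a 29 3f.
Inner hash: even-index sum = 338 mod 256 = 82; odd-index sum = 336 mod 256 = 80 → 52 50.
Outer input = (K'⊕opad) ∥ inner = 7a 21 5c 5c 5c 5c 5c ∥ 52 50.
Outer hash (tag): even-index sum = 478 mod 256 = 222; odd-index sum = 299 mod 256 = 43 → de 2b.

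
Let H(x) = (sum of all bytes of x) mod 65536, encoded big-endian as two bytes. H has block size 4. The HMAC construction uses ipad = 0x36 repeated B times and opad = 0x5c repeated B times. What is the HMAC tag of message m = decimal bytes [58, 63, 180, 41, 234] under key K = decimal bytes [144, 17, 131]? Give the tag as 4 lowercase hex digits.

Key decimal bytes [144, 17, 131] = 90 11 83 is 3 bytes ≤ B = 4; zero-pad to 4 bytes: K' = 90 11 83 00.
K' ⊕ ipad = a6 27 b5 36.  K' ⊕ opad = cc 4d df 5c.
Inner input = (K'⊕ipad) ∥ m = a6 27 b5 36 ∥ 3a 3f b4 29 ea.
Inner hash: sum = 166+39+181+54+58+63+180+41+234 = 1016 → 03 f8.
Outer input = (K'⊕opad) ∥ inner = cc 4d df 5c ∥ 03 f8.
Outer hash (tag): sum = 204+77+223+92+3+248 = 847 → 03 4f.

034f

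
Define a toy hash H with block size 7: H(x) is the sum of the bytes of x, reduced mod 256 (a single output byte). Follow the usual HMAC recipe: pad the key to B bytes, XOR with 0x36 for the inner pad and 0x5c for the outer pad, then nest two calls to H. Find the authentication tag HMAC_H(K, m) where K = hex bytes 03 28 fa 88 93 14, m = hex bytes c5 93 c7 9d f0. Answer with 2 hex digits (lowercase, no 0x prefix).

46

Key hex bytes 03 28 fa 88 93 14 is 6 bytes ≤ B = 7; zero-pad to 7 bytes: K' = 03 28 fa 88 93 14 00.
K' ⊕ ipad = 35 1e cc be a5 22 36.  K' ⊕ opad = 5f 74 a6 d4 cf 48 5c.
Inner input = (K'⊕ipad) ∥ m = 35 1e cc be a5 22 36 ∥ c5 93 c7 9d f0.
Inner hash: sum = 53+30+204+190+165+34+54+197+147+199+157+240 = 1670; mod 256 = 134 → 86.
Outer input = (K'⊕opad) ∥ inner = 5f 74 a6 d4 cf 48 5c ∥ 86.
Outer hash (tag): sum = 95+116+166+212+207+72+92+134 = 1094; mod 256 = 70 → 46.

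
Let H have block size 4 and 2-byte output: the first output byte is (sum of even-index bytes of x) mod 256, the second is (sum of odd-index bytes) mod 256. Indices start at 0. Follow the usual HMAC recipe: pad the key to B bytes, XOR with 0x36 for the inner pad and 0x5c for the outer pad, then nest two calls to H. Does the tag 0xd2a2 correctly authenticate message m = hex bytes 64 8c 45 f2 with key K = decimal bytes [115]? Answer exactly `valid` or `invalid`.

invalid

Key decimal bytes [115] = 73 is 1 byte ≤ B = 4; zero-pad to 4 bytes: K' = 73 00 00 00.
K' ⊕ ipad = 45 36 36 36; K' ⊕ opad = 2f 5c 5c 5c.
Inner hash: even-index sum = 292 mod 256 = 36; odd-index sum = 490 mod 256 = 234 → 24 ea.
Outer hash (recomputed tag): even-index sum = 175 mod 256 = 175; odd-index sum = 418 mod 256 = 162 → af a2.
Recomputed tag = afa2; claimed = d2a2 → mismatch.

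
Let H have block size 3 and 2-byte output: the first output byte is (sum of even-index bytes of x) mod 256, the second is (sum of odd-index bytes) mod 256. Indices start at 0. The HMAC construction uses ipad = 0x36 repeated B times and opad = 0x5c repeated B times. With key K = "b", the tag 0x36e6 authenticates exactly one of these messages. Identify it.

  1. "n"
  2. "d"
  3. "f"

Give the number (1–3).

Key "b" = 62 is 1 byte ≤ B = 3; zero-pad to 3 bytes: K' = 62 00 00.
K' ⊕ ipad = 54 36 36; K' ⊕ opad = 3e 5c 5c.
m1: inner = H(54 36 36 6e) = 8a a4; tag = H(3e 5c 5c 8a a4) = 3ee6
m2: inner = H(54 36 36 64) = 8a 9a; tag = H(3e 5c 5c 8a 9a) = 34e6
m3: inner = H(54 36 36 66) = 8a 9c; tag = H(3e 5c 5c 8a 9c) = 36e6 ← matches

3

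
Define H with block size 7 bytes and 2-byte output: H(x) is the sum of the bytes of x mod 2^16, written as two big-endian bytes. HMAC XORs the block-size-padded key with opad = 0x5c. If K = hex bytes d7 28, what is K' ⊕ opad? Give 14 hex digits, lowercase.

Key hex bytes d7 28 is 2 bytes ≤ B = 7; zero-pad to 7 bytes: K' = d7 28 00 00 00 00 00.
XOR each byte with 0x5c: d7⊕5c=8b, 28⊕5c=74, 00⊕5c=5c, 00⊕5c=5c, 00⊕5c=5c, 00⊕5c=5c, 00⊕5c=5c.

8b745c5c5c5c5c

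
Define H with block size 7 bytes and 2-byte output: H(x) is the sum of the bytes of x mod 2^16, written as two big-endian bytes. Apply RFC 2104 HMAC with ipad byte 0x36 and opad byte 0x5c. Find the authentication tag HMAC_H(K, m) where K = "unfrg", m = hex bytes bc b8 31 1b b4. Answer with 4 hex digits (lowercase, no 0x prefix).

Key "unfrg" = 75 6e 66 72 67 is 5 bytes ≤ B = 7; zero-pad to 7 bytes: K' = 75 6e 66 72 67 00 00.
K' ⊕ ipad = 43 58 50 44 51 36 36.  K' ⊕ opad = 29 32 3a 2e 3b 5c 5c.
Inner input = (K'⊕ipad) ∥ m = 43 58 50 44 51 36 36 ∥ bc b8 31 1b b4.
Inner hash: sum = 67+88+80+68+81+54+54+188+184+49+27+180 = 1120 → 04 60.
Outer input = (K'⊕opad) ∥ inner = 29 32 3a 2e 3b 5c 5c ∥ 04 60.
Outer hash (tag): sum = 41+50+58+46+59+92+92+4+96 = 538 → 02 1a.

021a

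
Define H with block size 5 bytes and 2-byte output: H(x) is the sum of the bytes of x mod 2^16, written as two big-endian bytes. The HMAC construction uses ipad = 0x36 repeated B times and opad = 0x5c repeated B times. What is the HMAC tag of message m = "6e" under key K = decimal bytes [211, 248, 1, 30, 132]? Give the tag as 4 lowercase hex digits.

030c

Key decimal bytes [211, 248, 1, 30, 132] = d3 f8 01 1e 84 is exactly B = 5 bytes: K' = d3 f8 01 1e 84.
K' ⊕ ipad = e5 ce 37 28 b2.  K' ⊕ opad = 8f a4 5d 42 d8.
Inner input = (K'⊕ipad) ∥ m = e5 ce 37 28 b2 ∥ 36 65.
Inner hash: sum = 229+206+55+40+178+54+101 = 863 → 03 5f.
Outer input = (K'⊕opad) ∥ inner = 8f a4 5d 42 d8 ∥ 03 5f.
Outer hash (tag): sum = 143+164+93+66+216+3+95 = 780 → 03 0c.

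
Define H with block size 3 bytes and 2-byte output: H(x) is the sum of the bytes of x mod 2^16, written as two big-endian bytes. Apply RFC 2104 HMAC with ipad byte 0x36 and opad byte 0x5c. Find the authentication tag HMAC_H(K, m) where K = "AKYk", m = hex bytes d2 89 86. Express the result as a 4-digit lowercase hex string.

Key "AKYk" = 41 4b 59 6b is 4 bytes > B = 3, so hash it first: H(key) = 01 50, then zero-pad to 3 bytes: K' = 01 50 00.
K' ⊕ ipad = 37 66 36.  K' ⊕ opad = 5d 0c 5c.
Inner input = (K'⊕ipad) ∥ m = 37 66 36 ∥ d2 89 86.
Inner hash: sum = 55+102+54+210+137+134 = 692 → 02 b4.
Outer input = (K'⊕opad) ∥ inner = 5d 0c 5c ∥ 02 b4.
Outer hash (tag): sum = 93+12+92+2+180 = 379 → 01 7b.

017b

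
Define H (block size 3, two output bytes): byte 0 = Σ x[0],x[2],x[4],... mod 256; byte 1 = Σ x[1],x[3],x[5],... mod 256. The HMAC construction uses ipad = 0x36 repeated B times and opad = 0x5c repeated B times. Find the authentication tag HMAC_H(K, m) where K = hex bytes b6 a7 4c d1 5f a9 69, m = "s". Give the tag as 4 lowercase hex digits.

7caf

Key hex bytes b6 a7 4c d1 5f a9 69 is 7 bytes > B = 3, so hash it first: H(key) = ca 21, then zero-pad to 3 bytes: K' = ca 21 00.
K' ⊕ ipad = fc 17 36.  K' ⊕ opad = 96 7d 5c.
Inner input = (K'⊕ipad) ∥ m = fc 17 36 ∥ 73.
Inner hash: even-index sum = 306 mod 256 = 50; odd-index sum = 138 mod 256 = 138 → 32 8a.
Outer input = (K'⊕opad) ∥ inner = 96 7d 5c ∥ 32 8a.
Outer hash (tag): even-index sum = 380 mod 256 = 124; odd-index sum = 175 mod 256 = 175 → 7c af.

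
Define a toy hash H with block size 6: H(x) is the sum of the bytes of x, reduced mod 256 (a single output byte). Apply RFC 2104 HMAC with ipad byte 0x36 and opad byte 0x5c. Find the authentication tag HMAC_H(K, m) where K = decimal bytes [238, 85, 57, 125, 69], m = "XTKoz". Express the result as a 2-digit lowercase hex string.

d4

Key decimal bytes [238, 85, 57, 125, 69] = ee 55 39 7d 45 is 5 bytes ≤ B = 6; zero-pad to 6 bytes: K' = ee 55 39 7d 45 00.
K' ⊕ ipad = d8 63 0f 4b 73 36.  K' ⊕ opad = b2 09 65 21 19 5c.
Inner input = (K'⊕ipad) ∥ m = d8 63 0f 4b 73 36 ∥ 58 54 4b 6f 7a.
Inner hash: sum = 216+99+15+75+115+54+88+84+75+111+122 = 1054; mod 256 = 30 → 1e.
Outer input = (K'⊕opad) ∥ inner = b2 09 65 21 19 5c ∥ 1e.
Outer hash (tag): sum = 178+9+101+33+25+92+30 = 468; mod 256 = 212 → d4.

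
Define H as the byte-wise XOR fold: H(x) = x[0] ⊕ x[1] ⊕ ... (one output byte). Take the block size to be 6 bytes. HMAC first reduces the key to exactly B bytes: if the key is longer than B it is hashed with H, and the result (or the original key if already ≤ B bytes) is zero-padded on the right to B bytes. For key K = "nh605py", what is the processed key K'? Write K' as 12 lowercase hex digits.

|K| = 7 > B = 6, so first hash the key.
H(K): XOR 6e⊕68⊕36⊕30⊕35⊕70⊕79 = 3c.
Zero-pad H(K) = 3c to 6 bytes: K' = 3c 00 00 00 00 00.

3c0000000000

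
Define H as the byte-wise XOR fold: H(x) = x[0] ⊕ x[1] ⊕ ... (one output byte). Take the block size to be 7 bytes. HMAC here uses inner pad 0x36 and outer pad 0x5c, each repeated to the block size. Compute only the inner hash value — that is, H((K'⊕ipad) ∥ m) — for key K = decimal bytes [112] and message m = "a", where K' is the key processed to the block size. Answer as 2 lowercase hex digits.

27

Key decimal bytes [112] = 70 is 1 byte ≤ B = 7; zero-pad to 7 bytes: K' = 70 00 00 00 00 00 00.
K' ⊕ ipad = 46 36 36 36 36 36 36.
Inner input = 46 36 36 36 36 36 36 ∥ 61.
Inner hash: XOR 46⊕36⊕36⊕36⊕36⊕36⊕36⊕61 = 27.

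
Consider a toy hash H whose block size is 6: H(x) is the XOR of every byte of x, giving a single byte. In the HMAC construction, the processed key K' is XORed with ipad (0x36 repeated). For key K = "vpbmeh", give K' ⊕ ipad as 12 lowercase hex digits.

4046545b535e

Key "vpbmeh" = 76 70 62 6d 65 68 is exactly B = 6 bytes: K' = 76 70 62 6d 65 68.
XOR each byte with 0x36: 76⊕36=40, 70⊕36=46, 62⊕36=54, 6d⊕36=5b, 65⊕36=53, 68⊕36=5e.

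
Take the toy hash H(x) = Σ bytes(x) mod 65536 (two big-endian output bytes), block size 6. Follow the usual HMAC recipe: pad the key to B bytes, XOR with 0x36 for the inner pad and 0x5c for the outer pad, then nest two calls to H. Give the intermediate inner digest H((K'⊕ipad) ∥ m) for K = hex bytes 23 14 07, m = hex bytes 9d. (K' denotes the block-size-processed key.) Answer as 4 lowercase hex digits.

Key hex bytes 23 14 07 is 3 bytes ≤ B = 6; zero-pad to 6 bytes: K' = 23 14 07 00 00 00.
K' ⊕ ipad = 15 22 31 36 36 36.
Inner input = 15 22 31 36 36 36 ∥ 9d.
Inner hash: sum = 21+34+49+54+54+54+157 = 423 → 01 a7.

01a7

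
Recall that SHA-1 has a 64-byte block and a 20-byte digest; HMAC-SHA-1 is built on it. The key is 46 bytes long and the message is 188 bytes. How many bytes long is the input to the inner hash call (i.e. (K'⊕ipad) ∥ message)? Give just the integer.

252

Key is 46 ≤ 64 bytes, zero-padded: |K'| = 64.
Inner input = (K'⊕ipad) ∥ m → 64 + 188 = 252 bytes.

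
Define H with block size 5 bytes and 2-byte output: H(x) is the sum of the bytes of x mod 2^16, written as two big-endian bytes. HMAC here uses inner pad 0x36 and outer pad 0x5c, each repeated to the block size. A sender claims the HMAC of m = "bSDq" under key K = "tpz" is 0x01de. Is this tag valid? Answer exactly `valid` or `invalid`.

valid

Key "tpz" = 74 70 7a is 3 bytes ≤ B = 5; zero-pad to 5 bytes: K' = 74 70 7a 00 00.
K' ⊕ ipad = 42 46 4c 36 36; K' ⊕ opad = 28 2c 26 5c 5c.
Inner hash: sum = 66+70+76+54+54+98+83+68+113 = 682 → 02 aa.
Outer hash (recomputed tag): sum = 40+44+38+92+92+2+170 = 478 → 01 de.
Recomputed tag = 01de; claimed = 01de → match.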